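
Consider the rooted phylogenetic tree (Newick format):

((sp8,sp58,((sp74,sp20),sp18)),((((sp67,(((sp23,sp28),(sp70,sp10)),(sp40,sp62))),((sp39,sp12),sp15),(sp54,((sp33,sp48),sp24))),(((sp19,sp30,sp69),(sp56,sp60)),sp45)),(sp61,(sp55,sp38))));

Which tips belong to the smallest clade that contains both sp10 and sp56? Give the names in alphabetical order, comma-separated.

sp10, sp12, sp15, sp19, sp23, sp24, sp28, sp30, sp33, sp39, sp40, sp45, sp48, sp54, sp56, sp60, sp62, sp67, sp69, sp70

Tracing sp10: it sits inside (sp70,sp10).
Tracing sp56: it sits inside (sp56,sp60).
The smallest clade enclosing both is (((sp67,(((sp23,sp28),(sp70,sp10)),(sp40,sp62))),((sp39,sp12),sp15),(sp54,((sp33,sp48),sp24))),(((sp19,sp30,sp69),(sp56,sp60)),sp45)); the answer is its 20 terminal taxa in alphabetical order.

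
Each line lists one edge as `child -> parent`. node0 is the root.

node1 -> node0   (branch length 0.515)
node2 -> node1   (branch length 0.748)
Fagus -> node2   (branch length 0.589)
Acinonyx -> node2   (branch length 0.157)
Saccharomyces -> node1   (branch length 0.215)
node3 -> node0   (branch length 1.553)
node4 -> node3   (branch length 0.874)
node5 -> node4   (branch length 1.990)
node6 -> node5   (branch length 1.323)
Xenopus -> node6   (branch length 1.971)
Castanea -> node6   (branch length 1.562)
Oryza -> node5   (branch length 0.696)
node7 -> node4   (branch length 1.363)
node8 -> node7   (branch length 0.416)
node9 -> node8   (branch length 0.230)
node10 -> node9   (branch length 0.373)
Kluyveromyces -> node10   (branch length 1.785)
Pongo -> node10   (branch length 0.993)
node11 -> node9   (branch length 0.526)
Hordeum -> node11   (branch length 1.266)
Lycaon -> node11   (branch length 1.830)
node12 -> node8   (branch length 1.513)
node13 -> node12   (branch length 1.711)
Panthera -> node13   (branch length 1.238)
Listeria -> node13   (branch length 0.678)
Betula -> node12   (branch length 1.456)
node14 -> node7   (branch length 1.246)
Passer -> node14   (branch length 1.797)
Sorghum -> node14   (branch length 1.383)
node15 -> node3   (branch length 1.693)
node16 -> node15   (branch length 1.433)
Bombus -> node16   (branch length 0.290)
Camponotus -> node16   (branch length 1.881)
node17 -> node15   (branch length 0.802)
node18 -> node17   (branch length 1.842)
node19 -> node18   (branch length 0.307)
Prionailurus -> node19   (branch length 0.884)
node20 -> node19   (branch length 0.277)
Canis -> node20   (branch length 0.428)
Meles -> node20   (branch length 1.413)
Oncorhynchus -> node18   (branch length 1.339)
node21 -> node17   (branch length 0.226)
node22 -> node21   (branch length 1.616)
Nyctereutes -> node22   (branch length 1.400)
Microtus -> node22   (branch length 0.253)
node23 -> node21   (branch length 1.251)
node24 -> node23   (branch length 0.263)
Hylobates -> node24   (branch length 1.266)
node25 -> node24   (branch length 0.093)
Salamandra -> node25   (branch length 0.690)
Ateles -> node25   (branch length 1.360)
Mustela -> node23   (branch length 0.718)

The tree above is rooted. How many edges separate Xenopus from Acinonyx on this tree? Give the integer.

8

The MRCA of Xenopus and Acinonyx is the root of the tree.
From Xenopus up to that node: 5 branches. From Acinonyx up to the same node: 3 branches. Total: 5 + 3 = 8.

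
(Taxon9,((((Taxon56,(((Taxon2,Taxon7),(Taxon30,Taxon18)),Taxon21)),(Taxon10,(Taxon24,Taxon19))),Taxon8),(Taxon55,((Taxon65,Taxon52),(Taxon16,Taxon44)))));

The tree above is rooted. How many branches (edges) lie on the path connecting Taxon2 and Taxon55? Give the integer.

9

The MRCA of Taxon2 and Taxon55 is the node subtending ((((Taxon56,(((Taxon2,Taxon7),(Taxon30,Taxon18)),Taxon21)),(Taxon10,(Taxon24,Taxon19))),Taxon8),(Taxon55,((Taxon65,Taxon52),(Taxon16,Taxon44)))).
From Taxon2 up to that node: 7 branches. From Taxon55 up to the same node: 2 branches. Total: 7 + 2 = 9.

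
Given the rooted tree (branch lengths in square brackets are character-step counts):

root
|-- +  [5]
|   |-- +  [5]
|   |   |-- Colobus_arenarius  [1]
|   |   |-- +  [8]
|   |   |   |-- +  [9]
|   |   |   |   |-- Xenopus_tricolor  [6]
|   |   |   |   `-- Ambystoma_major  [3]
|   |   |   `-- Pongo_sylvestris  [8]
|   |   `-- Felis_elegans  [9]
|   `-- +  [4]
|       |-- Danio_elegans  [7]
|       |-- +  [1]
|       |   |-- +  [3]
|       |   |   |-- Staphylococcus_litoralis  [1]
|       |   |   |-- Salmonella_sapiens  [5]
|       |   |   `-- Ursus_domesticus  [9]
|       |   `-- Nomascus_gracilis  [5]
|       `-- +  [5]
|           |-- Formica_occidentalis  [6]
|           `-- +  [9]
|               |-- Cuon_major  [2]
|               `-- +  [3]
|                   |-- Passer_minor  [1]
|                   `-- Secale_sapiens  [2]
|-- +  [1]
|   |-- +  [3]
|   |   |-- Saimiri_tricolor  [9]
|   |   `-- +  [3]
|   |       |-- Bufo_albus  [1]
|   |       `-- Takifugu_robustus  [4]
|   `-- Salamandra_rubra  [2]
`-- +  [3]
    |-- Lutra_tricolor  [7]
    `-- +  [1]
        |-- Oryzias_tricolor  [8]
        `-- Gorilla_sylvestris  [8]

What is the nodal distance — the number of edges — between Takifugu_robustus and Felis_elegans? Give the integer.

7

The MRCA of Takifugu_robustus and Felis_elegans is the root of the tree.
From Takifugu_robustus up to that node: 4 branches. From Felis_elegans up to the same node: 3 branches. Total: 4 + 3 = 7.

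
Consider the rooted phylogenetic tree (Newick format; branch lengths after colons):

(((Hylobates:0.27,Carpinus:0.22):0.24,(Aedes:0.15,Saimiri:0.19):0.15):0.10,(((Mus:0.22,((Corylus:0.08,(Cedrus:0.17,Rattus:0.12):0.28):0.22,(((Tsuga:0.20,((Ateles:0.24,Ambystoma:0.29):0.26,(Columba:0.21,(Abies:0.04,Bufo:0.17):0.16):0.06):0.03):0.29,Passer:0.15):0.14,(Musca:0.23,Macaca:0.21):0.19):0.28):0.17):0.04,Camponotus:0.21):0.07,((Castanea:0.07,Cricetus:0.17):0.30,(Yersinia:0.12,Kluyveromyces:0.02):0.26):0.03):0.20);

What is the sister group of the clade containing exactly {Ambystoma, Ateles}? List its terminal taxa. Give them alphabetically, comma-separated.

The clade containing exactly {Ambystoma, Ateles} attaches to the tree at the node subtending ((Ateles,Ambystoma),(Columba,(Abies,Bufo))).
The other lineage descending from that same node — the sister group — is (Columba,(Abies,Bufo)); its 3 tips in alphabetical order are the answer.

Abies, Bufo, Columba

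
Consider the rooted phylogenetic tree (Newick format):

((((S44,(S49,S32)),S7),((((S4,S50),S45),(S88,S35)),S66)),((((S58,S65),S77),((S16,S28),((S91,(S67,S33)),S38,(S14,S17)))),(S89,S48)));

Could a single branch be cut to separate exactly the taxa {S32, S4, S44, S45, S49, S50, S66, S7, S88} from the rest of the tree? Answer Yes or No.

No

The MRCA of the listed taxa subtends (((S44,(S49,S32)),S7),((((S4,S50),S45),(S88,S35)),S66)).
That clade also contains S35, which is not in the proposed group, so the group is not monophyletic.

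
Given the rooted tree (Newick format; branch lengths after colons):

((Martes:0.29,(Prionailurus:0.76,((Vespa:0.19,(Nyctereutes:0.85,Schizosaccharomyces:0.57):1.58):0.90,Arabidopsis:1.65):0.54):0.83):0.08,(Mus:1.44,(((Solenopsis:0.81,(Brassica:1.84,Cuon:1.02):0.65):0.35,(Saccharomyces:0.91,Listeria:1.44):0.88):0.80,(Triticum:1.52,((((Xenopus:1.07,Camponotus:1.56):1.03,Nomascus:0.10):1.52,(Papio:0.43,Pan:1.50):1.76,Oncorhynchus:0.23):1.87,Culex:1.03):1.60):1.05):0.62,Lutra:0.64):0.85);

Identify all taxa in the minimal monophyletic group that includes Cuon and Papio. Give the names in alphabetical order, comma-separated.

Brassica, Camponotus, Culex, Cuon, Listeria, Nomascus, Oncorhynchus, Pan, Papio, Saccharomyces, Solenopsis, Triticum, Xenopus

Tracing Cuon: it sits inside (Brassica,Cuon).
Tracing Papio: it sits inside (Papio,Pan).
The smallest clade enclosing both is (((Solenopsis,(Brassica,Cuon)),(Saccharomyces,Listeria)),(Triticum,((((Xenopus,Camponotus),Nomascus),(Papio,Pan),Oncorhynchus),Culex))); the answer is its 13 terminal taxa in alphabetical order.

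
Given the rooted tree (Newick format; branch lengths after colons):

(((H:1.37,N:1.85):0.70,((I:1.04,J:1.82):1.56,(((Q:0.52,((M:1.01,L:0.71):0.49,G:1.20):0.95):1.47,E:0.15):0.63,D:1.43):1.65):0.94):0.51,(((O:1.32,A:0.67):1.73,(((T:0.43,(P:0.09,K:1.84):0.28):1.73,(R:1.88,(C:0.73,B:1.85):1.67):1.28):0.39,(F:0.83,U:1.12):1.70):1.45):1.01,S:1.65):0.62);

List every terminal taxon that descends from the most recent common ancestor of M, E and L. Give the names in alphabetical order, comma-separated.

E, G, L, M, Q

Tracing M: it sits inside (M,L).
Tracing E: it sits inside ((Q,((M,L),G)),E).
Tracing L: it sits inside (M,L).
The smallest clade enclosing all 3 is ((Q,((M,L),G)),E); the answer is its 5 terminal taxa in alphabetical order.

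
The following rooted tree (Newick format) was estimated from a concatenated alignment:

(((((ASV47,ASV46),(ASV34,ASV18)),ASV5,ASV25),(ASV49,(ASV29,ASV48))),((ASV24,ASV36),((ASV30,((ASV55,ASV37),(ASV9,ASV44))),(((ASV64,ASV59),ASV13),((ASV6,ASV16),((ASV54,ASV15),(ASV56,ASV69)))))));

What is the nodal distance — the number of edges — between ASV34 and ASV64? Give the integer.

11

The MRCA of ASV34 and ASV64 is the root of the tree.
From ASV34 up to that node: 5 branches. From ASV64 up to the same node: 6 branches. Total: 5 + 6 = 11.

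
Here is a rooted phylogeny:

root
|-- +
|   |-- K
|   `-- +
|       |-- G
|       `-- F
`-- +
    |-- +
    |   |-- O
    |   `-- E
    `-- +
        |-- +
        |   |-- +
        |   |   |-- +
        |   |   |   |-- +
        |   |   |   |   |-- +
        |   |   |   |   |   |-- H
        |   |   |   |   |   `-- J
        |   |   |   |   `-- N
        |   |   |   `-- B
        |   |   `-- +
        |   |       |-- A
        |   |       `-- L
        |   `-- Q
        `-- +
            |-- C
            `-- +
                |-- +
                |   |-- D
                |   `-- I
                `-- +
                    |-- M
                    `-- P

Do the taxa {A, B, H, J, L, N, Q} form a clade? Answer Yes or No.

Yes

The most recent common ancestor of these taxa subtends (((((H,J),N),B),(A,L)),Q).
That clade has exactly 7 tips — every listed taxon and nothing else — so the group is monophyletic.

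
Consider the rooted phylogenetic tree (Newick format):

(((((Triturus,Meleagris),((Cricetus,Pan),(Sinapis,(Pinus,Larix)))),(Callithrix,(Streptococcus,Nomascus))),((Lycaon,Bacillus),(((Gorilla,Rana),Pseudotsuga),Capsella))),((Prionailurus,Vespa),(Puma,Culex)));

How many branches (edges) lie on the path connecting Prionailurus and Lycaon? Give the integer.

7

The MRCA of Prionailurus and Lycaon is the root of the tree.
From Prionailurus up to that node: 3 branches. From Lycaon up to the same node: 4 branches. Total: 3 + 4 = 7.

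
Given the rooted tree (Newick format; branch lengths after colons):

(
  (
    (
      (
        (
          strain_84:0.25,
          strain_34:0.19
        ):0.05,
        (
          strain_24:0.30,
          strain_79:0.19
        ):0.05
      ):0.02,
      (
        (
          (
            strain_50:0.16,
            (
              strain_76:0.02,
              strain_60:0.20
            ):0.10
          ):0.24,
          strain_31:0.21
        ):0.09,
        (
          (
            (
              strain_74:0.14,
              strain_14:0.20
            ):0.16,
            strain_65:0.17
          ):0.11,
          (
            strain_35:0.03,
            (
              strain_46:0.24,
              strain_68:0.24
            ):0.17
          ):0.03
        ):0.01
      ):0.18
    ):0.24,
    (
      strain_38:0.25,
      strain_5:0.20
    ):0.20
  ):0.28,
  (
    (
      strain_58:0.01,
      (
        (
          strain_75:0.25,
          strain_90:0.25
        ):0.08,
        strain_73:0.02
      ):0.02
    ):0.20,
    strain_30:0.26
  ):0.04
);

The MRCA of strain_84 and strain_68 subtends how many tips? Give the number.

14

The MRCA of strain_84 and strain_68 is the node subtending (((strain_84,strain_34),(strain_24,strain_79)),(((strain_50,(strain_76,strain_60)),strain_31),(((strain_74,strain_14),strain_65),(strain_35,(strain_46,strain_68))))).
That clade contains 14 terminal taxa: strain_14, strain_24, strain_31, strain_34, strain_35, strain_46, strain_50, strain_60, strain_65, strain_68, strain_74, strain_76, strain_79, strain_84.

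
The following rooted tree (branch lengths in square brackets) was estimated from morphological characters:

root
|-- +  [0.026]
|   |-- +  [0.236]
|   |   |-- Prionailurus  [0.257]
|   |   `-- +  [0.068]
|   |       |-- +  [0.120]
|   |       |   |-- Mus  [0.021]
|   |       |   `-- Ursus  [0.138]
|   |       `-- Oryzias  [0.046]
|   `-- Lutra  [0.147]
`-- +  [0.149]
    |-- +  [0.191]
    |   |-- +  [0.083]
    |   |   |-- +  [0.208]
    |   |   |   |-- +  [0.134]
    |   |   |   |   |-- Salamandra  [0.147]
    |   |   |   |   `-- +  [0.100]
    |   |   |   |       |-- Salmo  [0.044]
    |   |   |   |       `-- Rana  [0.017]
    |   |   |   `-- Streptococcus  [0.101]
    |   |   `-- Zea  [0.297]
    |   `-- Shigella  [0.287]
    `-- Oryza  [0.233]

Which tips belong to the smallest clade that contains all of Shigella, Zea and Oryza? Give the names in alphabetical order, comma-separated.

Oryza, Rana, Salamandra, Salmo, Shigella, Streptococcus, Zea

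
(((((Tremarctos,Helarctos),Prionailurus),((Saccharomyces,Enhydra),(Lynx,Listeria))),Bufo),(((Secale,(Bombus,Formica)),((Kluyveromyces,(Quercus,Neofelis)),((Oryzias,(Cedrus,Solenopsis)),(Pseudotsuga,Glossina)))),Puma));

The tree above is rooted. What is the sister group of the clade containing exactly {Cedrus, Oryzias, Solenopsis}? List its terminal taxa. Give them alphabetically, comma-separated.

The clade containing exactly {Cedrus, Oryzias, Solenopsis} attaches to the tree at the node subtending ((Oryzias,(Cedrus,Solenopsis)),(Pseudotsuga,Glossina)).
The other lineage descending from that same node — the sister group — is (Pseudotsuga,Glossina); its 2 tips in alphabetical order are the answer.

Glossina, Pseudotsuga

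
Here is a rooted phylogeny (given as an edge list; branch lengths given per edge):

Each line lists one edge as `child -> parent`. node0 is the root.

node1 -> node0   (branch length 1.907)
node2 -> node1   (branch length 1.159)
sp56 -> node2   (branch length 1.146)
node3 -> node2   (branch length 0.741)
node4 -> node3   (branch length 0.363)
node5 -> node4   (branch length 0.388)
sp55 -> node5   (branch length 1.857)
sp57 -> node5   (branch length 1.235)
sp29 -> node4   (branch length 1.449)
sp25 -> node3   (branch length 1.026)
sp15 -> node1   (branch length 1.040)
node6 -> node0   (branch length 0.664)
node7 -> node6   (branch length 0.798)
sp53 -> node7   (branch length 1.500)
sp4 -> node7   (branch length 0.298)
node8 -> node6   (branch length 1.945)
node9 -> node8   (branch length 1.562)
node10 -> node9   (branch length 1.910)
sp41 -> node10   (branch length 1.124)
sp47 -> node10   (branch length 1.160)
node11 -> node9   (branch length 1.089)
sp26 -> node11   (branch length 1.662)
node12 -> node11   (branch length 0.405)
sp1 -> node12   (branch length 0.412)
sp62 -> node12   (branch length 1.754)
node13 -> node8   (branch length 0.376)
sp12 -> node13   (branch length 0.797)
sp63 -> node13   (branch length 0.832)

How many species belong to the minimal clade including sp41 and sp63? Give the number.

The MRCA of sp41 and sp63 is the node subtending (((sp41,sp47),(sp26,(sp1,sp62))),(sp12,sp63)).
That clade contains 7 terminal taxa: sp1, sp12, sp26, sp41, sp47, sp62, sp63.

7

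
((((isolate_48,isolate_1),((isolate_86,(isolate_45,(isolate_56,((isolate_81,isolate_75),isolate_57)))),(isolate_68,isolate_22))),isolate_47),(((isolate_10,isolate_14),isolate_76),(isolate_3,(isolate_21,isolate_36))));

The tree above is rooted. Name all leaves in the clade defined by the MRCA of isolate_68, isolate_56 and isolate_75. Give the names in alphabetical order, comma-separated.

isolate_22, isolate_45, isolate_56, isolate_57, isolate_68, isolate_75, isolate_81, isolate_86

Tracing isolate_68: it sits inside (isolate_68,isolate_22).
Tracing isolate_56: it sits inside (isolate_56,((isolate_81,isolate_75),isolate_57)).
Tracing isolate_75: it sits inside (isolate_81,isolate_75).
The smallest clade enclosing all 3 is ((isolate_86,(isolate_45,(isolate_56,((isolate_81,isolate_75),isolate_57)))),(isolate_68,isolate_22)); the answer is its 8 terminal taxa in alphabetical order.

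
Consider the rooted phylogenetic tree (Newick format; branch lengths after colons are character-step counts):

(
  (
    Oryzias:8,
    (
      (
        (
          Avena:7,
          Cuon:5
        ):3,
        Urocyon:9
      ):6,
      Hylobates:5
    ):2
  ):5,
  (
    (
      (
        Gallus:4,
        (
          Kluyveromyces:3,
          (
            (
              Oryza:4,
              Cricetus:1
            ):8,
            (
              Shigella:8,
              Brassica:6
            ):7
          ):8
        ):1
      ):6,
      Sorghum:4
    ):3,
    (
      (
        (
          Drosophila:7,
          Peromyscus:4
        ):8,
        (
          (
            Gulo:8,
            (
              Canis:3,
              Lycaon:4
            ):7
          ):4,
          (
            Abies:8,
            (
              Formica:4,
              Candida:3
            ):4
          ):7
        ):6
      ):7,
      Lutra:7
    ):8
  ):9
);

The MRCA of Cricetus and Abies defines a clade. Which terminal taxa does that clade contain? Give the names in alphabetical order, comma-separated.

Tracing Cricetus: it sits inside (Oryza,Cricetus).
Tracing Abies: it sits inside (Abies,(Formica,Candida)).
The smallest clade enclosing both is (((Gallus,(Kluyveromyces,((Oryza,Cricetus),(Shigella,Brassica)))),Sorghum),(((Drosophila,Peromyscus),((Gulo,(Canis,Lycaon)),(Abies,(Formica,Candida)))),Lutra)); the answer is its 16 terminal taxa in alphabetical order.

Abies, Brassica, Candida, Canis, Cricetus, Drosophila, Formica, Gallus, Gulo, Kluyveromyces, Lutra, Lycaon, Oryza, Peromyscus, Shigella, Sorghum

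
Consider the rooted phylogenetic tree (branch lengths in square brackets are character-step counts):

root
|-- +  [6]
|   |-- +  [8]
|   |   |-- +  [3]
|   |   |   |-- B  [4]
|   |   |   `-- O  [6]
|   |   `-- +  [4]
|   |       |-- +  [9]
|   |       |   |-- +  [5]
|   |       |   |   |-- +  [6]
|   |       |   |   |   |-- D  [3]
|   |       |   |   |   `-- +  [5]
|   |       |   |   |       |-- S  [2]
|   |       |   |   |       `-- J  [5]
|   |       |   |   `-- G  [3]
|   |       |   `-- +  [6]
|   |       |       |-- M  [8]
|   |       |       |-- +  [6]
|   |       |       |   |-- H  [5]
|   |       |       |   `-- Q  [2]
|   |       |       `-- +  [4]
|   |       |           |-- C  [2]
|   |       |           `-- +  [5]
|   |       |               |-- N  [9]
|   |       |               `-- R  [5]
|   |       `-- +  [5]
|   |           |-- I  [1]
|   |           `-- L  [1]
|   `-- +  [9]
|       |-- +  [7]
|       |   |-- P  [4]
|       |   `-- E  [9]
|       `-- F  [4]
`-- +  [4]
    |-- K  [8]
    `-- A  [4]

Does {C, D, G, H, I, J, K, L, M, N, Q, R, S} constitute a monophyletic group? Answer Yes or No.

No

The MRCA of the listed taxa is the root, so the smallest clade containing them is the whole tree.
That clade also contains A, B, E, F, O, P, which are not in the proposed group, so the group is not monophyletic.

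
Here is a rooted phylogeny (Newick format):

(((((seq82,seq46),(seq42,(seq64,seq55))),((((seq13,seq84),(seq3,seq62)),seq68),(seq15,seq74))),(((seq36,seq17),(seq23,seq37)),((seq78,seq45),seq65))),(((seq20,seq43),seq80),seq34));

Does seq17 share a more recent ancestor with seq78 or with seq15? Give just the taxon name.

The MRCA of seq17 and seq78 subtends (((seq36,seq17),(seq23,seq37)),((seq78,seq45),seq65)) (7 taxa).
The MRCA of seq17 and seq15 subtends ((((seq82,seq46),(seq42,(seq64,seq55))),((((seq13,seq84),(seq3,seq62)),seq68),(seq15,seq74))),(((seq36,seq17),(seq23,seq37)),((seq78,seq45),seq65))) (19 taxa).
The first is nested inside the second, so seq17 shares a more recent common ancestor with seq78.

seq78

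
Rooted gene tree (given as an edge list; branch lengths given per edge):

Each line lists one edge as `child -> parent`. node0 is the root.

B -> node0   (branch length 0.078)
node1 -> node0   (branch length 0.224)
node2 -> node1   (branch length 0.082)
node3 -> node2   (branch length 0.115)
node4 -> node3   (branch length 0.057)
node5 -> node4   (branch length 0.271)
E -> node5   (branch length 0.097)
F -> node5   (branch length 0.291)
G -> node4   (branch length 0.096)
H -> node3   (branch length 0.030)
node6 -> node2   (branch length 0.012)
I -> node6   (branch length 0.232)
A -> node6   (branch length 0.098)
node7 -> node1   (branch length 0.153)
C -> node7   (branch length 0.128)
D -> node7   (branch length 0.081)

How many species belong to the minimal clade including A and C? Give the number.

8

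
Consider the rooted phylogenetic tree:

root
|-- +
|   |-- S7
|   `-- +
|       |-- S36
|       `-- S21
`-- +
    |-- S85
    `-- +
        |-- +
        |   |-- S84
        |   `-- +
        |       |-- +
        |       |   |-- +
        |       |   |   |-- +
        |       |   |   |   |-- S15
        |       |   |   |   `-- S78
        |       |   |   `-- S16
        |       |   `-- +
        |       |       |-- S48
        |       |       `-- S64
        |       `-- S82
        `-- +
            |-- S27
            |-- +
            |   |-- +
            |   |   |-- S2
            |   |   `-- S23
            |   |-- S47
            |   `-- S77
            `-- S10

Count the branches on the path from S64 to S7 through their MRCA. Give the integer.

The MRCA of S64 and S7 is the root of the tree.
From S64 up to that node: 7 branches. From S7 up to the same node: 2 branches. Total: 7 + 2 = 9.

9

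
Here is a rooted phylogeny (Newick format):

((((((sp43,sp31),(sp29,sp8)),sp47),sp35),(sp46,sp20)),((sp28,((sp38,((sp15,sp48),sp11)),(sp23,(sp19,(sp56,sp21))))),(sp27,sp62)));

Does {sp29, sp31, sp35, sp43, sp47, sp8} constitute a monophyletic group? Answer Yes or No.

The most recent common ancestor of these taxa subtends ((((sp43,sp31),(sp29,sp8)),sp47),sp35).
That clade has exactly 6 tips — every listed taxon and nothing else — so the group is monophyletic.

Yes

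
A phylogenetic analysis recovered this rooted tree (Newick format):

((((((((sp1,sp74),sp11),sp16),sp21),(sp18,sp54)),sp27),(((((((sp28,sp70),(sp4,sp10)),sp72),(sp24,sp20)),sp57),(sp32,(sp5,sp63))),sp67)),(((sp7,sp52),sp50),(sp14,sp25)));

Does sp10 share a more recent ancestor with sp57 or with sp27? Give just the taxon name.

sp57

The MRCA of sp10 and sp57 subtends (((((sp28,sp70),(sp4,sp10)),sp72),(sp24,sp20)),sp57) (8 taxa).
The MRCA of sp10 and sp27 subtends (((((((sp1,sp74),sp11),sp16),sp21),(sp18,sp54)),sp27),(((((((sp28,sp70),(sp4,sp10)),sp72),(sp24,sp20)),sp57),(sp32,(sp5,sp63))),sp67)) (20 taxa).
The first is nested inside the second, so sp10 shares a more recent common ancestor with sp57.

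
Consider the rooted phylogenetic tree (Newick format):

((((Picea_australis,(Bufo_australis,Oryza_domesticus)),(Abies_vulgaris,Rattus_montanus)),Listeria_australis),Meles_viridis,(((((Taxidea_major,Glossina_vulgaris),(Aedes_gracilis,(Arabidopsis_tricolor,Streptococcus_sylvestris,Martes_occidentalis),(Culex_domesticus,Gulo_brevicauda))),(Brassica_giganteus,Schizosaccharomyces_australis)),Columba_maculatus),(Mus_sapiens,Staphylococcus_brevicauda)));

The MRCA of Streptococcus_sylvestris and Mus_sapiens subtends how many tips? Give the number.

The MRCA of Streptococcus_sylvestris and Mus_sapiens is the node subtending (((((Taxidea_major,Glossina_vulgaris),(Aedes_gracilis,(Arabidopsis_tricolor,Streptococcus_sylvestris,Martes_occidentalis),(Culex_domesticus,Gulo_brevicauda))),(Brassica_giganteus,Schizosaccharomyces_australis)),Columba_maculatus),(Mus_sapiens,Staphylococcus_brevicauda)).
That clade contains 13 terminal taxa: Aedes_gracilis, Arabidopsis_tricolor, Brassica_giganteus, Columba_maculatus, Culex_domesticus, Glossina_vulgaris, Gulo_brevicauda, Martes_occidentalis, Mus_sapiens, Schizosaccharomyces_australis, Staphylococcus_brevicauda, Streptococcus_sylvestris, Taxidea_major.

13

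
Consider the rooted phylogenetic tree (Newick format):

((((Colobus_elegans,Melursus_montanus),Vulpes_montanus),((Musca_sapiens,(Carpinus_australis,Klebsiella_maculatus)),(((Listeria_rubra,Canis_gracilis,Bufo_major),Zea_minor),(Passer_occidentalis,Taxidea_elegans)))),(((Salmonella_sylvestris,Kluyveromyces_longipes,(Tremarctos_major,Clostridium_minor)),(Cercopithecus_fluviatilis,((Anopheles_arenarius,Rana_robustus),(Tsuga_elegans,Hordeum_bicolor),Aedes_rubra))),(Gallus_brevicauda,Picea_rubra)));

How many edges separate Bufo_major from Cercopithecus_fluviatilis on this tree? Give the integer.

The MRCA of Bufo_major and Cercopithecus_fluviatilis is the root of the tree.
From Bufo_major up to that node: 6 branches. From Cercopithecus_fluviatilis up to the same node: 4 branches. Total: 6 + 4 = 10.

10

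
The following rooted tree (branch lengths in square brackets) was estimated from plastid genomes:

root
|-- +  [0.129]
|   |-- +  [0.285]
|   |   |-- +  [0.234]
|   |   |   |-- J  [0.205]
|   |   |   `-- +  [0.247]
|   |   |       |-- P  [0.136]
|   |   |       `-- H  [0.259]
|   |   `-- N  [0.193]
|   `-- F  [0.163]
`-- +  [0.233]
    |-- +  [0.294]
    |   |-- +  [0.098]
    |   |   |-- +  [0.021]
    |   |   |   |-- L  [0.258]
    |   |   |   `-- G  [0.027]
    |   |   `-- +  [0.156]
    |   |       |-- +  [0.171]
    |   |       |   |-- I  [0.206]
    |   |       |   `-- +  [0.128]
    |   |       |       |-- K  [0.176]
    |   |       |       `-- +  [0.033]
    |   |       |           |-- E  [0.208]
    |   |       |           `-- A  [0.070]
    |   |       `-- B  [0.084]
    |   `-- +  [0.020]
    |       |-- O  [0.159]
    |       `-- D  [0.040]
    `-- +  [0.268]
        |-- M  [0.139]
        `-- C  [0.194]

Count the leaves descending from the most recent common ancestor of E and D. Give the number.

9

The MRCA of E and D is the node subtending (((L,G),((I,(K,(E,A))),B)),(O,D)).
That clade contains 9 terminal taxa: A, B, D, E, G, I, K, L, O.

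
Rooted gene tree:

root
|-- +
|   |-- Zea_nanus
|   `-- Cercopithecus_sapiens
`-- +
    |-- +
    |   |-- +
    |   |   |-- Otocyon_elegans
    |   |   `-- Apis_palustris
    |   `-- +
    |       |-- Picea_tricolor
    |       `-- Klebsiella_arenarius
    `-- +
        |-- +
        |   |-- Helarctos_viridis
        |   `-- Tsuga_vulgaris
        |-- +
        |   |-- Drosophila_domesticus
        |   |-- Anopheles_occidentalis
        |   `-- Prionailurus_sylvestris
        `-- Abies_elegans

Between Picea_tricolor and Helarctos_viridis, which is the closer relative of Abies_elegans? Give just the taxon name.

Helarctos_viridis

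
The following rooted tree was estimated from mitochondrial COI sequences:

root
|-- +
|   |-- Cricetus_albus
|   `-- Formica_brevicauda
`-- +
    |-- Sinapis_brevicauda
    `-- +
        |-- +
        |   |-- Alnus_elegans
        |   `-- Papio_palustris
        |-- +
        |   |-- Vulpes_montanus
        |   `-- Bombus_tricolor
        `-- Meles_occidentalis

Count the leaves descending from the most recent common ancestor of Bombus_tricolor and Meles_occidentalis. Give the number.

5

The MRCA of Bombus_tricolor and Meles_occidentalis is the node subtending ((Alnus_elegans,Papio_palustris),(Vulpes_montanus,Bombus_tricolor),Meles_occidentalis).
That clade contains 5 terminal taxa: Alnus_elegans, Bombus_tricolor, Meles_occidentalis, Papio_palustris, Vulpes_montanus.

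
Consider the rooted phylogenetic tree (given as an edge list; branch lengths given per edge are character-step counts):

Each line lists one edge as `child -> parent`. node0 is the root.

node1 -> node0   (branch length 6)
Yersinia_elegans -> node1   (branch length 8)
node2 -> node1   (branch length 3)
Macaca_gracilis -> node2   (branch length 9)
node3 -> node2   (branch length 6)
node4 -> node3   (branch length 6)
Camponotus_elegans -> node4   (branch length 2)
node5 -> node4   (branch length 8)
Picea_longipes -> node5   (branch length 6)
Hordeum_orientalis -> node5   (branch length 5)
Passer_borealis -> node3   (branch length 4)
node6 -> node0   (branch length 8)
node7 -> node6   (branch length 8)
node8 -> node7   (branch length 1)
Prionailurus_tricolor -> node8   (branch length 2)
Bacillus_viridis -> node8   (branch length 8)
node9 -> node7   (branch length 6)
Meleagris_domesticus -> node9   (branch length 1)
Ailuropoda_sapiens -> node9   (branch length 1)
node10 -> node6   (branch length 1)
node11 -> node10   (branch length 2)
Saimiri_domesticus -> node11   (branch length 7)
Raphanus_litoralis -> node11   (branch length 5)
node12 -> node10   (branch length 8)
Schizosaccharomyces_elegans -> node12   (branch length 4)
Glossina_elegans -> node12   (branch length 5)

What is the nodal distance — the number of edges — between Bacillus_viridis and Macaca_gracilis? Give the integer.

7

The MRCA of Bacillus_viridis and Macaca_gracilis is the root of the tree.
From Bacillus_viridis up to that node: 4 branches. From Macaca_gracilis up to the same node: 3 branches. Total: 4 + 3 = 7.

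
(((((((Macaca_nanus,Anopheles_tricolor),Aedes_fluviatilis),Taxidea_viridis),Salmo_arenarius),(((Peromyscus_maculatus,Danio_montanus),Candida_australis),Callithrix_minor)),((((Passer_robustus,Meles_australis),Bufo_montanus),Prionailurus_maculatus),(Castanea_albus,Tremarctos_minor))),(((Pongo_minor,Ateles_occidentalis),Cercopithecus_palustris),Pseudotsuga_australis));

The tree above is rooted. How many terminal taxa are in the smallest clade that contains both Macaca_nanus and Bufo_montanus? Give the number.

The MRCA of Macaca_nanus and Bufo_montanus is the node subtending ((((((Macaca_nanus,Anopheles_tricolor),Aedes_fluviatilis),Taxidea_viridis),Salmo_arenarius),(((Peromyscus_maculatus,Danio_montanus),Candida_australis),Callithrix_minor)),((((Passer_robustus,Meles_australis),Bufo_montanus),Prionailurus_maculatus),(Castanea_albus,Tremarctos_minor))).
That clade contains 15 terminal taxa: Aedes_fluviatilis, Anopheles_tricolor, Bufo_montanus, Callithrix_minor, Candida_australis, Castanea_albus, Danio_montanus, Macaca_nanus, Meles_australis, Passer_robustus, Peromyscus_maculatus, Prionailurus_maculatus, Salmo_arenarius, Taxidea_viridis, Tremarctos_minor.

15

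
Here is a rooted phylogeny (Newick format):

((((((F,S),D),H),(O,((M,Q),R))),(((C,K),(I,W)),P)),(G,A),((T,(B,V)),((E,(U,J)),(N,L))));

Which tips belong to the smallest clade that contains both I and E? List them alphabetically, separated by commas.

A, B, C, D, E, F, G, H, I, J, K, L, M, N, O, P, Q, R, S, T, U, V, W

Tracing I: it sits inside (I,W).
Tracing E: it sits inside (E,(U,J)).
The smallest clade enclosing both is the whole tree (their MRCA is the root), so the answer is all 23 tips in alphabetical order.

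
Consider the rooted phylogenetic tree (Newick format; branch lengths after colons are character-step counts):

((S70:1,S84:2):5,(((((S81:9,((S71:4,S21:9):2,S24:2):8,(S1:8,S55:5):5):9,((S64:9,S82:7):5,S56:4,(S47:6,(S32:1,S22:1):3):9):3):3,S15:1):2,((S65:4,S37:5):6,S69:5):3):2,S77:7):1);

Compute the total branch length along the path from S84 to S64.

The path runs S84 → … → MRCA → … → S64; the MRCA is the root of the tree.
Branch lengths along that path: 2 + 5 + 1 + 2 + 2 + 3 + 3 + 5 + 9 = 32.

32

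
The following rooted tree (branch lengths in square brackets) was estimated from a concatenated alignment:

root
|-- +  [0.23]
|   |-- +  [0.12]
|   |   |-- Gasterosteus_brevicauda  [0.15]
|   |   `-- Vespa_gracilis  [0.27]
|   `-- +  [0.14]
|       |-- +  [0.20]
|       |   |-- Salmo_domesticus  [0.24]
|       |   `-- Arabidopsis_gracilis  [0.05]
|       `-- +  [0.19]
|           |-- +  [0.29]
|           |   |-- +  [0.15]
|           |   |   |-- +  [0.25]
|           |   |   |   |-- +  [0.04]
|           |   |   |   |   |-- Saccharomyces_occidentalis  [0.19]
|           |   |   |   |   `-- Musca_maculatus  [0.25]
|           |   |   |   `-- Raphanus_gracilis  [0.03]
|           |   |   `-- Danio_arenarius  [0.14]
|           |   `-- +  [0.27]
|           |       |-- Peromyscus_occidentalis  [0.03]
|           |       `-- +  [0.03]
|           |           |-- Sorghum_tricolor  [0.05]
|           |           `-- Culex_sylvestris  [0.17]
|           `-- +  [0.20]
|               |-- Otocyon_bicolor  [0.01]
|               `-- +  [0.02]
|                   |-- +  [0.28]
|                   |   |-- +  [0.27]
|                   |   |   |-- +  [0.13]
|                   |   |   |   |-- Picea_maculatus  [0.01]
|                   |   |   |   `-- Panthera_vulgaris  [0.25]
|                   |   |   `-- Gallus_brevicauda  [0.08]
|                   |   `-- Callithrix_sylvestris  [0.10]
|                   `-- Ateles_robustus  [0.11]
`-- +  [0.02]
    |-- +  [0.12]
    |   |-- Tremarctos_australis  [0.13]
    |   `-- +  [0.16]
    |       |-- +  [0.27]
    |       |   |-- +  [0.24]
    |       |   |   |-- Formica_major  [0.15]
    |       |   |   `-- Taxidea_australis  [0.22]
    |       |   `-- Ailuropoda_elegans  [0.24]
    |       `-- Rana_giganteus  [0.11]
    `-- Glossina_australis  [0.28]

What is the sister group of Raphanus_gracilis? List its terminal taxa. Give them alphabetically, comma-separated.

Raphanus_gracilis attaches to the tree at the node subtending ((Saccharomyces_occidentalis,Musca_maculatus),Raphanus_gracilis).
The other lineage descending from that same node — the sister group — is (Saccharomyces_occidentalis,Musca_maculatus); its 2 tips in alphabetical order are the answer.

Musca_maculatus, Saccharomyces_occidentalis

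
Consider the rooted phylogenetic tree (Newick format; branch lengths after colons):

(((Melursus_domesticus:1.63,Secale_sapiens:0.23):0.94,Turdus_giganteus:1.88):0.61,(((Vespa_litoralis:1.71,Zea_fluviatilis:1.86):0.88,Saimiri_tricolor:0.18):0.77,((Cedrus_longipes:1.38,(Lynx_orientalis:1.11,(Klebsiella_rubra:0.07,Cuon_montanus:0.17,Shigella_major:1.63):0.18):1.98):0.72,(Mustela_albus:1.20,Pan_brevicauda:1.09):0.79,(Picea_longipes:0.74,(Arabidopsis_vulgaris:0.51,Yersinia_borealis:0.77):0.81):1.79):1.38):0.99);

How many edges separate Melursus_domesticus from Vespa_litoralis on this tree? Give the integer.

The MRCA of Melursus_domesticus and Vespa_litoralis is the root of the tree.
From Melursus_domesticus up to that node: 3 branches. From Vespa_litoralis up to the same node: 4 branches. Total: 3 + 4 = 7.

7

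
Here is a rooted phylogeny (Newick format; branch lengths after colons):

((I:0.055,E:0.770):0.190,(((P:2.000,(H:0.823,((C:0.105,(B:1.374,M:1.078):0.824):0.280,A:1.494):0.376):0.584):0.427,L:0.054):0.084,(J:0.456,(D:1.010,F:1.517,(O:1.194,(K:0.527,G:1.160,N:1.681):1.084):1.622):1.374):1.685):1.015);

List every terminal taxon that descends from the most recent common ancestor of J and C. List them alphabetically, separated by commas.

A, B, C, D, F, G, H, J, K, L, M, N, O, P

Tracing J: it sits inside (J,(D,F,(O,(K,G,N)))).
Tracing C: it sits inside (C,(B,M)).
The smallest clade enclosing both is (((P,(H,((C,(B,M)),A))),L),(J,(D,F,(O,(K,G,N))))); the answer is its 14 terminal taxa in alphabetical order.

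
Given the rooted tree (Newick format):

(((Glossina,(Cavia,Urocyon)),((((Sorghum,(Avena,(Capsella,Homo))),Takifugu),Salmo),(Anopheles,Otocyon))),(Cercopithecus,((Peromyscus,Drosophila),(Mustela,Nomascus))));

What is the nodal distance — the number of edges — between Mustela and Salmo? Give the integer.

The MRCA of Mustela and Salmo is the root of the tree.
From Mustela up to that node: 4 branches. From Salmo up to the same node: 4 branches. Total: 4 + 4 = 8.

8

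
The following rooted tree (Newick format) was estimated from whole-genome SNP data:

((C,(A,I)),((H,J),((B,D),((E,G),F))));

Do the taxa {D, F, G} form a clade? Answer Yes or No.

The MRCA of the listed taxa subtends ((B,D),((E,G),F)).
That clade also contains B, E, which are not in the proposed group, so the group is not monophyletic.

No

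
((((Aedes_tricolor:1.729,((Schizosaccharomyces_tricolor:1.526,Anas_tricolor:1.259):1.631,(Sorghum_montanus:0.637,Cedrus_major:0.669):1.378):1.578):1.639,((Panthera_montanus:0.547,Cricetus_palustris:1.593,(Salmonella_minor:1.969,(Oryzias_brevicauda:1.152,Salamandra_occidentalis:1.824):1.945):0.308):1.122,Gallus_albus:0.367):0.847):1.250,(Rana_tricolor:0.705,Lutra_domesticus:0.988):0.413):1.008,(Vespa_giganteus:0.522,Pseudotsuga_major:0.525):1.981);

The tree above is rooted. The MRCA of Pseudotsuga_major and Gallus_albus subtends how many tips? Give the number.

15

The MRCA of Pseudotsuga_major and Gallus_albus is the root, so the clade is the entire tree.
That clade contains 15 terminal taxa: Aedes_tricolor, Anas_tricolor, Cedrus_major, Cricetus_palustris, Gallus_albus, Lutra_domesticus, Oryzias_brevicauda, Panthera_montanus, Pseudotsuga_major, Rana_tricolor, Salamandra_occidentalis, Salmonella_minor, Schizosaccharomyces_tricolor, Sorghum_montanus, Vespa_giganteus.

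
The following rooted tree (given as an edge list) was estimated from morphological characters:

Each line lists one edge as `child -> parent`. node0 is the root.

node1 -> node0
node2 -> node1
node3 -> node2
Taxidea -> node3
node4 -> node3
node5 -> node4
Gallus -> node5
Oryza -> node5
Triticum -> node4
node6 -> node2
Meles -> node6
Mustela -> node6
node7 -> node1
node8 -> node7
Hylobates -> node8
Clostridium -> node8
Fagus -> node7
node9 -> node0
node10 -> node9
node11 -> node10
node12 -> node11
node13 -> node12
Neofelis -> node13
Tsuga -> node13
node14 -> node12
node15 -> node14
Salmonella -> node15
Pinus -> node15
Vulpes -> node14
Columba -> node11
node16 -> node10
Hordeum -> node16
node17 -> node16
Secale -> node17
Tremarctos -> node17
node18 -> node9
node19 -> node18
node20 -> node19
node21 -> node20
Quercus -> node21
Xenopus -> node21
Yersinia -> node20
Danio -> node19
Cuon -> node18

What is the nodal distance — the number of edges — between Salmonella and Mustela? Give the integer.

11

The MRCA of Salmonella and Mustela is the root of the tree.
From Salmonella up to that node: 7 branches. From Mustela up to the same node: 4 branches. Total: 7 + 4 = 11.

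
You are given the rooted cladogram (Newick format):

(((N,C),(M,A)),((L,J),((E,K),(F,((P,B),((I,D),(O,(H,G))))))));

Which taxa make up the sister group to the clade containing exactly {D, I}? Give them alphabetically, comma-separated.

The clade containing exactly {D, I} attaches to the tree at the node subtending ((I,D),(O,(H,G))).
The other lineage descending from that same node — the sister group — is (O,(H,G)); its 3 tips in alphabetical order are the answer.

G, H, O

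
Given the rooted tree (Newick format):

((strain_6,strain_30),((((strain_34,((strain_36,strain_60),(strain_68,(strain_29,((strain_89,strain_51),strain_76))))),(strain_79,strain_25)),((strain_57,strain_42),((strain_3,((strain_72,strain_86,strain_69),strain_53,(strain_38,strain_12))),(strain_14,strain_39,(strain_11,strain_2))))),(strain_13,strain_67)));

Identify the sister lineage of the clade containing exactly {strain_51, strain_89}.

strain_76

The clade containing exactly {strain_51, strain_89} attaches to the tree at the node subtending ((strain_89,strain_51),strain_76).
The other lineage descending from that same node — the sister group — is the single tip strain_76.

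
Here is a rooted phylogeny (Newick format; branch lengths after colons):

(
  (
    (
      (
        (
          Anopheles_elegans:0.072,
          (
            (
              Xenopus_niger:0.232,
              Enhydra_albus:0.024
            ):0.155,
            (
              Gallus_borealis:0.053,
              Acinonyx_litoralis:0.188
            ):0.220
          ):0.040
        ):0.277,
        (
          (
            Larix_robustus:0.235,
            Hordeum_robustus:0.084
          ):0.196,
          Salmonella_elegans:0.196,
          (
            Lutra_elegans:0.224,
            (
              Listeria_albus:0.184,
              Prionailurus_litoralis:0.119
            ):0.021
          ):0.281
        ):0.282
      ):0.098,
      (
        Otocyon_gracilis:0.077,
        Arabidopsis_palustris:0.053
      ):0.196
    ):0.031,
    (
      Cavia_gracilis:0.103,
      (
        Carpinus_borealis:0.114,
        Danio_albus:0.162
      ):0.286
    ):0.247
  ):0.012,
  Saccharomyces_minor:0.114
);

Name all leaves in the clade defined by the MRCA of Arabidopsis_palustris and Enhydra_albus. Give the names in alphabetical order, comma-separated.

Tracing Arabidopsis_palustris: it sits inside (Otocyon_gracilis,Arabidopsis_palustris).
Tracing Enhydra_albus: it sits inside (Xenopus_niger,Enhydra_albus).
The smallest clade enclosing both is (((Anopheles_elegans,((Xenopus_niger,Enhydra_albus),(Gallus_borealis,Acinonyx_litoralis))),((Larix_robustus,Hordeum_robustus),Salmonella_elegans,(Lutra_elegans,(Listeria_albus,Prionailurus_litoralis)))),(Otocyon_gracilis,Arabidopsis_palustris)); the answer is its 13 terminal taxa in alphabetical order.

Acinonyx_litoralis, Anopheles_elegans, Arabidopsis_palustris, Enhydra_albus, Gallus_borealis, Hordeum_robustus, Larix_robustus, Listeria_albus, Lutra_elegans, Otocyon_gracilis, Prionailurus_litoralis, Salmonella_elegans, Xenopus_niger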